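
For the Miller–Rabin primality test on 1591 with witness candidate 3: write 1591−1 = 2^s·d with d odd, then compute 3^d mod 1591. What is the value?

1470

1591 − 1 = 1590 = 2^1 · 795, so d = 795.
3^1 ≡ 3 (mod 1591)
3^2 ≡ 3^2 = 9 ≡ 9 (mod 1591)
3^4 ≡ 9^2 = 81 ≡ 81 (mod 1591)
3^8 ≡ 81^2 = 6561 ≡ 197 (mod 1591)
3^16 ≡ 197^2 = 38809 ≡ 625 (mod 1591)
3^32 ≡ 625^2 = 390625 ≡ 830 (mod 1591)
3^64 ≡ 830^2 = 688900 ≡ 1588 (mod 1591)
3^128 ≡ 1588^2 = 2521744 ≡ 9 (mod 1591)
3^256 ≡ 9^2 = 81 ≡ 81 (mod 1591)
3^512 ≡ 81^2 = 6561 ≡ 197 (mod 1591)
795 = 512 + 256 + 16 + 8 + 2 + 1 in binary powers of 2.
So 3^795 ≡ 197 · 81 · 625 · 197 · 9 · 3 ≡ 1470 (mod 1591).
Squaring chain: 1470; never reaches −1, so base 3 is a Miller–Rabin witness that 1591 is composite.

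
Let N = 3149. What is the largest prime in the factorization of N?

3149 = 47 · 67
67 is prime.
So 3149 = 47 · 67; the largest prime factor is 67.

67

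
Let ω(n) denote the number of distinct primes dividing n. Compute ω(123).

2

123 = 3 · 41
123 = 3 · 41, which has 2 distinct prime factors.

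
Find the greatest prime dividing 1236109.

1236109 = 7 · 176587
176587 = 41 · 4307
4307 = 59 · 73
73 is prime.
So 1236109 = 7 · 41 · 59 · 73; the largest prime factor is 73.

73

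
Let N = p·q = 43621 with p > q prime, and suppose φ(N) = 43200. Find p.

φ(n) = (p−1)(q−1) = n − (p+q) + 1, so p + q = 43621 − 43200 + 1 = 422.
p and q are the roots of t² − 422t + 43621 = 0.
Discriminant: 422² − 4·43621 = 178084 − 174484 = 3600; √3600 = 60.
q = (422 − 60)/2 = 181, p = (422 + 60)/2 = 241.
Check: 181 · 241 = 43621.

241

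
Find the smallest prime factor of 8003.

53

8003 is odd.
Digit sum 11, not divisible by 3.
Ends in 3: not divisible by 5.
7: 8003 = 7·1143 + 2
11: 8003 = 11·727 + 6
13: 8003 = 13·615 + 8
17: 8003 = 17·470 + 13
19: 8003 = 19·421 + 4
23: 8003 = 23·347 + 22
29: 8003 = 29·275 + 28
31: 8003 = 31·258 + 5
37: 8003 = 37·216 + 11
41: 8003 = 41·195 + 8
43: 8003 = 43·186 + 5
47: 8003 = 47·170 + 13
53: 8003 = 53·151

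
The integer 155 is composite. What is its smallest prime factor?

5

155 is odd.
Digit sum 11, not divisible by 3.
Ends in 5: divisible by 5.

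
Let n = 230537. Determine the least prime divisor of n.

17

230537 is odd.
Digit sum 20, not divisible by 3.
Ends in 7: not divisible by 5.
7: 230537 = 7·32933 + 6
11: 230537 = 11·20957 + 10
13: 230537 = 13·17733 + 8
17: 230537 = 17·13561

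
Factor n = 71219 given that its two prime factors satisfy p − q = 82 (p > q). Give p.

Since p = q + 82, we have 71219 = q(q + 82), so q² + 82q − 71219 = 0.
Discriminant: 82² + 4·71219 = 6724 + 284876 = 291600; √291600 = 540.
q = (−82 + 540)/2 = 229, and p = q + 82 = 311.
Check: 229 · 311 = 71219.

311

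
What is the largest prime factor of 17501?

17501 = 11 · 1591
1591 = 37 · 43
43 is prime.
So 17501 = 11 · 37 · 43; the largest prime factor is 43.

43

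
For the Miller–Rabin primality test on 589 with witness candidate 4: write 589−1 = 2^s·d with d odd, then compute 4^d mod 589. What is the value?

589 − 1 = 588 = 2^2 · 147, so d = 147.
4^1 ≡ 4 (mod 589)
4^2 ≡ 4^2 = 16 ≡ 16 (mod 589)
4^4 ≡ 16^2 = 256 ≡ 256 (mod 589)
4^8 ≡ 256^2 = 65536 ≡ 157 (mod 589)
4^16 ≡ 157^2 = 24649 ≡ 500 (mod 589)
4^32 ≡ 500^2 = 250000 ≡ 264 (mod 589)
4^64 ≡ 264^2 = 69696 ≡ 194 (mod 589)
4^128 ≡ 194^2 = 37636 ≡ 529 (mod 589)
147 = 128 + 16 + 2 + 1 in binary powers of 2.
So 4^147 ≡ 529 · 500 · 16 · 4 ≡ 140 (mod 589).
Squaring chain: 140 → 163; never reaches −1, so base 4 is a Miller–Rabin witness that 589 is composite.

140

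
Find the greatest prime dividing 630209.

97

630209 = 73 · 8633
8633 = 89 · 97
97 is prime.
So 630209 = 73 · 89 · 97; the largest prime factor is 97.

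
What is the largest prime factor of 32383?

53

32383 = 13 · 2491
2491 = 47 · 53
53 is prime.
So 32383 = 13 · 47 · 53; the largest prime factor is 53.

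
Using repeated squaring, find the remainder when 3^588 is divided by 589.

562

3^1 ≡ 3 (mod 589)
3^2 ≡ 3^2 = 9 ≡ 9 (mod 589)
3^4 ≡ 9^2 = 81 ≡ 81 (mod 589)
3^8 ≡ 81^2 = 6561 ≡ 82 (mod 589)
3^16 ≡ 82^2 = 6724 ≡ 245 (mod 589)
3^32 ≡ 245^2 = 60025 ≡ 536 (mod 589)
3^64 ≡ 536^2 = 287296 ≡ 453 (mod 589)
3^128 ≡ 453^2 = 205209 ≡ 237 (mod 589)
3^256 ≡ 237^2 = 56169 ≡ 214 (mod 589)
3^512 ≡ 214^2 = 45796 ≡ 443 (mod 589)
588 = 512 + 64 + 8 + 4 in binary powers of 2.
So 3^588 ≡ 443 · 453 · 82 · 81 ≡ 562 (mod 589).
Since 562 ≠ 1, base 3 is a Fermat witness: 589 is composite.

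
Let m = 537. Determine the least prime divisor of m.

537 is odd.
Digit sum 15, divisible by 3.

3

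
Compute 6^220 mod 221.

6^1 ≡ 6 (mod 221)
6^2 ≡ 6^2 = 36 ≡ 36 (mod 221)
6^4 ≡ 36^2 = 1296 ≡ 191 (mod 221)
6^8 ≡ 191^2 = 36481 ≡ 16 (mod 221)
6^16 ≡ 16^2 = 256 ≡ 35 (mod 221)
6^32 ≡ 35^2 = 1225 ≡ 120 (mod 221)
6^64 ≡ 120^2 = 14400 ≡ 35 (mod 221)
6^128 ≡ 35^2 = 1225 ≡ 120 (mod 221)
220 = 128 + 64 + 16 + 8 + 4 in binary powers of 2.
So 6^220 ≡ 120 · 35 · 35 · 16 · 191 ≡ 217 (mod 221).
Since 217 ≠ 1, base 6 is a Fermat witness: 221 is composite.

217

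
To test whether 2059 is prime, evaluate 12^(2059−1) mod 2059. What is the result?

12^1 ≡ 12 (mod 2059)
12^2 ≡ 12^2 = 144 ≡ 144 (mod 2059)
12^4 ≡ 144^2 = 20736 ≡ 146 (mod 2059)
12^8 ≡ 146^2 = 21316 ≡ 726 (mod 2059)
12^16 ≡ 726^2 = 527076 ≡ 2031 (mod 2059)
12^32 ≡ 2031^2 = 4124961 ≡ 784 (mod 2059)
12^64 ≡ 784^2 = 614656 ≡ 1074 (mod 2059)
12^128 ≡ 1074^2 = 1153476 ≡ 436 (mod 2059)
12^256 ≡ 436^2 = 190096 ≡ 668 (mod 2059)
12^512 ≡ 668^2 = 446224 ≡ 1480 (mod 2059)
12^1024 ≡ 1480^2 = 2190400 ≡ 1683 (mod 2059)
12^2048 ≡ 1683^2 = 2832489 ≡ 1364 (mod 2059)
2058 = 2048 + 8 + 2 in binary powers of 2.
So 12^2058 ≡ 1364 · 726 · 144 ≡ 1971 (mod 2059).
Since 1971 ≠ 1, base 12 is a Fermat witness: 2059 is composite.

1971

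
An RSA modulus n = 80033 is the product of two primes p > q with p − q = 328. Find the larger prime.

491

Since p = q + 328, we have 80033 = q(q + 328), so q² + 328q − 80033 = 0.
Discriminant: 328² + 4·80033 = 107584 + 320132 = 427716; √427716 = 654.
q = (−328 + 654)/2 = 163, and p = q + 328 = 491.
Check: 163 · 491 = 80033.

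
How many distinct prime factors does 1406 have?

1406 = 2 · 703
703 = 19 · 37
1406 = 2 · 19 · 37, which has 3 distinct prime factors.

3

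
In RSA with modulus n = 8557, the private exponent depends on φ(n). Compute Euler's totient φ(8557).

Factor: 8557 = 43 · 199.
φ(8557) = (43−1) · (199−1) = 42 · 198 = 8316.

8316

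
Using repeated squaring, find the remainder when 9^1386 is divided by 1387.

9^1 ≡ 9 (mod 1387)
9^2 ≡ 9^2 = 81 ≡ 81 (mod 1387)
9^4 ≡ 81^2 = 6561 ≡ 1013 (mod 1387)
9^8 ≡ 1013^2 = 1026169 ≡ 1176 (mod 1387)
9^16 ≡ 1176^2 = 1382976 ≡ 137 (mod 1387)
9^32 ≡ 137^2 = 18769 ≡ 738 (mod 1387)
9^64 ≡ 738^2 = 544644 ≡ 940 (mod 1387)
9^128 ≡ 940^2 = 883600 ≡ 81 (mod 1387)
9^256 ≡ 81^2 = 6561 ≡ 1013 (mod 1387)
9^512 ≡ 1013^2 = 1026169 ≡ 1176 (mod 1387)
9^1024 ≡ 1176^2 = 1382976 ≡ 137 (mod 1387)
1386 = 1024 + 256 + 64 + 32 + 8 + 2 in binary powers of 2.
So 9^1386 ≡ 137 · 1013 · 940 · 738 · 1176 · 81 ≡ 1 (mod 1387).
Since the result is 1, base 9 gives no evidence that 1387 is composite.

1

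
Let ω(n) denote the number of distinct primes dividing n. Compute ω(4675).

3

4675 = 5^2 · 187
187 = 11 · 17
4675 = 5^2 · 11 · 17, which has 3 distinct prime factors.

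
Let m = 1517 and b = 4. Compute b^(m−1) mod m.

1144

4^1 ≡ 4 (mod 1517)
4^2 ≡ 4^2 = 16 ≡ 16 (mod 1517)
4^4 ≡ 16^2 = 256 ≡ 256 (mod 1517)
4^8 ≡ 256^2 = 65536 ≡ 305 (mod 1517)
4^16 ≡ 305^2 = 93025 ≡ 488 (mod 1517)
4^32 ≡ 488^2 = 238144 ≡ 1492 (mod 1517)
4^64 ≡ 1492^2 = 2226064 ≡ 625 (mod 1517)
4^128 ≡ 625^2 = 390625 ≡ 756 (mod 1517)
4^256 ≡ 756^2 = 571536 ≡ 1144 (mod 1517)
4^512 ≡ 1144^2 = 1308736 ≡ 1082 (mod 1517)
4^1024 ≡ 1082^2 = 1170724 ≡ 1117 (mod 1517)
1516 = 1024 + 256 + 128 + 64 + 32 + 8 + 4 in binary powers of 2.
So 4^1516 ≡ 1117 · 1144 · 756 · 625 · 1492 · 305 · 256 ≡ 1144 (mod 1517).
Since 1144 ≠ 1, base 4 is a Fermat witness: 1517 is composite.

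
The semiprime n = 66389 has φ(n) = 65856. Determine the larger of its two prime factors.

337

φ(n) = (p−1)(q−1) = n − (p+q) + 1, so p + q = 66389 − 65856 + 1 = 534.
p and q are the roots of t² − 534t + 66389 = 0.
Discriminant: 534² − 4·66389 = 285156 − 265556 = 19600; √19600 = 140.
q = (534 − 140)/2 = 197, p = (534 + 140)/2 = 337.
Check: 197 · 337 = 66389.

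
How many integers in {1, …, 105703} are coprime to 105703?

Factor: 105703 = 13 · 47 · 173.
φ(105703) = (13−1) · (47−1) · (173−1) = 12 · 46 · 172 = 94944.

94944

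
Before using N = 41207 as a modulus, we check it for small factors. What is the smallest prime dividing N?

41207 is odd.
Digit sum 14, not divisible by 3.
Ends in 7: not divisible by 5.
7: 41207 = 7·5886 + 5
11: 41207 = 11·3746 + 1
13: 41207 = 13·3169 + 10
17: 41207 = 17·2423 + 16
19: 41207 = 19·2168 + 15
23: 41207 = 23·1791 + 14
29: 41207 = 29·1420 + 27
31: 41207 = 31·1329 + 8
37: 41207 = 37·1113 + 26
41: 41207 = 41·1005 + 2
43: 41207 = 43·958 + 13
47: 41207 = 47·876 + 35
53: 41207 = 53·777 + 26
59: 41207 = 59·698 + 25
61: 41207 = 61·675 + 32
67: 41207 = 67·615 + 2
71: 41207 = 71·580 + 27
73: 41207 = 73·564 + 35
79: 41207 = 79·521 + 48
83: 41207 = 83·496 + 39
89: 41207 = 89·463

89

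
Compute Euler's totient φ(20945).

Factor: 20945 = 5 · 59 · 71.
φ(20945) = (5−1) · (59−1) · (71−1) = 4 · 58 · 70 = 16240.

16240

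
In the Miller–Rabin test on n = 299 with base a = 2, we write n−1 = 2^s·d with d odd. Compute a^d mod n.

299 − 1 = 298 = 2^1 · 149, so d = 149.
2^1 ≡ 2 (mod 299)
2^2 ≡ 2^2 = 4 ≡ 4 (mod 299)
2^4 ≡ 4^2 = 16 ≡ 16 (mod 299)
2^8 ≡ 16^2 = 256 ≡ 256 (mod 299)
2^16 ≡ 256^2 = 65536 ≡ 55 (mod 299)
2^32 ≡ 55^2 = 3025 ≡ 35 (mod 299)
2^64 ≡ 35^2 = 1225 ≡ 29 (mod 299)
2^128 ≡ 29^2 = 841 ≡ 243 (mod 299)
149 = 128 + 16 + 4 + 1 in binary powers of 2.
So 2^149 ≡ 243 · 55 · 16 · 2 ≡ 110 (mod 299).
Squaring chain: 110; never reaches −1, so base 2 is a Miller–Rabin witness that 299 is composite.

110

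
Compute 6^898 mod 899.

645

6^1 ≡ 6 (mod 899)
6^2 ≡ 6^2 = 36 ≡ 36 (mod 899)
6^4 ≡ 36^2 = 1296 ≡ 397 (mod 899)
6^8 ≡ 397^2 = 157609 ≡ 284 (mod 899)
6^16 ≡ 284^2 = 80656 ≡ 645 (mod 899)
6^32 ≡ 645^2 = 416025 ≡ 687 (mod 899)
6^64 ≡ 687^2 = 471969 ≡ 893 (mod 899)
6^128 ≡ 893^2 = 797449 ≡ 36 (mod 899)
6^256 ≡ 36^2 = 1296 ≡ 397 (mod 899)
6^512 ≡ 397^2 = 157609 ≡ 284 (mod 899)
898 = 512 + 256 + 128 + 2 in binary powers of 2.
So 6^898 ≡ 284 · 397 · 36 · 36 ≡ 645 (mod 899).
Since 645 ≠ 1, base 6 is a Fermat witness: 899 is composite.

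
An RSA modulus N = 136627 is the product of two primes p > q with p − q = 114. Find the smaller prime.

317

Since p = q + 114, we have 136627 = q(q + 114), so q² + 114q − 136627 = 0.
Discriminant: 114² + 4·136627 = 12996 + 546508 = 559504; √559504 = 748.
q = (−114 + 748)/2 = 317, and p = q + 114 = 431.
Check: 317 · 431 = 136627.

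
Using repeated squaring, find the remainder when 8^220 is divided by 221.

8^1 ≡ 8 (mod 221)
8^2 ≡ 8^2 = 64 ≡ 64 (mod 221)
8^4 ≡ 64^2 = 4096 ≡ 118 (mod 221)
8^8 ≡ 118^2 = 13924 ≡ 1 (mod 221)
8^16 ≡ 1^2 = 1 ≡ 1 (mod 221)
8^32 ≡ 1^2 = 1 ≡ 1 (mod 221)
8^64 ≡ 1^2 = 1 ≡ 1 (mod 221)
8^128 ≡ 1^2 = 1 ≡ 1 (mod 221)
220 = 128 + 64 + 16 + 8 + 4 in binary powers of 2.
So 8^220 ≡ 1 · 1 · 1 · 1 · 118 ≡ 118 (mod 221).
Since 118 ≠ 1, base 8 is a Fermat witness: 221 is composite.

118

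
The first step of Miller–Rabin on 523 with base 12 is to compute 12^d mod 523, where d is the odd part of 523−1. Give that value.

523 − 1 = 522 = 2^1 · 261, so d = 261.
12^1 ≡ 12 (mod 523)
12^2 ≡ 12^2 = 144 ≡ 144 (mod 523)
12^4 ≡ 144^2 = 20736 ≡ 339 (mod 523)
12^8 ≡ 339^2 = 114921 ≡ 384 (mod 523)
12^16 ≡ 384^2 = 147456 ≡ 493 (mod 523)
12^32 ≡ 493^2 = 243049 ≡ 377 (mod 523)
12^64 ≡ 377^2 = 142129 ≡ 396 (mod 523)
12^128 ≡ 396^2 = 156816 ≡ 439 (mod 523)
12^256 ≡ 439^2 = 192721 ≡ 257 (mod 523)
261 = 256 + 4 + 1 in binary powers of 2.
So 12^261 ≡ 257 · 339 · 12 ≡ 522 (mod 523).
Since 12^d ≡ 522 (mod 523), base 12 does not prove 523 composite.

522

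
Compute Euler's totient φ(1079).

Factor: 1079 = 13 · 83.
φ(1079) = (13−1) · (83−1) = 12 · 82 = 984.

984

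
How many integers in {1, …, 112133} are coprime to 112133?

94464

Factor: 112133 = 7 · 83 · 193.
φ(112133) = (7−1) · (83−1) · (193−1) = 6 · 82 · 192 = 94464.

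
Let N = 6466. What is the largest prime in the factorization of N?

6466 = 2 · 3233
3233 = 53 · 61
61 is prime.
So 6466 = 2 · 53 · 61; the largest prime factor is 61.

61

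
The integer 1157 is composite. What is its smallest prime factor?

13

1157 is odd.
Digit sum 14, not divisible by 3.
Ends in 7: not divisible by 5.
7: 1157 = 7·165 + 2
11: 1157 = 11·105 + 2
13: 1157 = 13·89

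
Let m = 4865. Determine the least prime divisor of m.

4865 is odd.
Digit sum 23, not divisible by 3.
Ends in 5: divisible by 5.

5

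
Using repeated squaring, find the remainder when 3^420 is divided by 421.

3^1 ≡ 3 (mod 421)
3^2 ≡ 3^2 = 9 ≡ 9 (mod 421)
3^4 ≡ 9^2 = 81 ≡ 81 (mod 421)
3^8 ≡ 81^2 = 6561 ≡ 246 (mod 421)
3^16 ≡ 246^2 = 60516 ≡ 313 (mod 421)
3^32 ≡ 313^2 = 97969 ≡ 297 (mod 421)
3^64 ≡ 297^2 = 88209 ≡ 220 (mod 421)
3^128 ≡ 220^2 = 48400 ≡ 406 (mod 421)
3^256 ≡ 406^2 = 164836 ≡ 225 (mod 421)
420 = 256 + 128 + 32 + 4 in binary powers of 2.
So 3^420 ≡ 225 · 406 · 297 · 81 ≡ 1 (mod 421).
Since the result is 1, base 3 gives no evidence that 421 is composite.

1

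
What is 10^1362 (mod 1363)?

63

10^1 ≡ 10 (mod 1363)
10^2 ≡ 10^2 = 100 ≡ 100 (mod 1363)
10^4 ≡ 100^2 = 10000 ≡ 459 (mod 1363)
10^8 ≡ 459^2 = 210681 ≡ 779 (mod 1363)
10^16 ≡ 779^2 = 606841 ≡ 306 (mod 1363)
10^32 ≡ 306^2 = 93636 ≡ 952 (mod 1363)
10^64 ≡ 952^2 = 906304 ≡ 1272 (mod 1363)
10^128 ≡ 1272^2 = 1617984 ≡ 103 (mod 1363)
10^256 ≡ 103^2 = 10609 ≡ 1068 (mod 1363)
10^512 ≡ 1068^2 = 1140624 ≡ 1156 (mod 1363)
10^1024 ≡ 1156^2 = 1336336 ≡ 596 (mod 1363)
1362 = 1024 + 256 + 64 + 16 + 2 in binary powers of 2.
So 10^1362 ≡ 596 · 1068 · 1272 · 306 · 100 ≡ 63 (mod 1363).
Since 63 ≠ 1, base 10 is a Fermat witness: 1363 is composite.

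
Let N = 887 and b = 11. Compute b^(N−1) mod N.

1

11^1 ≡ 11 (mod 887)
11^2 ≡ 11^2 = 121 ≡ 121 (mod 887)
11^4 ≡ 121^2 = 14641 ≡ 449 (mod 887)
11^8 ≡ 449^2 = 201601 ≡ 252 (mod 887)
11^16 ≡ 252^2 = 63504 ≡ 527 (mod 887)
11^32 ≡ 527^2 = 277729 ≡ 98 (mod 887)
11^64 ≡ 98^2 = 9604 ≡ 734 (mod 887)
11^128 ≡ 734^2 = 538756 ≡ 347 (mod 887)
11^256 ≡ 347^2 = 120409 ≡ 664 (mod 887)
11^512 ≡ 664^2 = 440896 ≡ 57 (mod 887)
886 = 512 + 256 + 64 + 32 + 16 + 4 + 2 in binary powers of 2.
So 11^886 ≡ 57 · 664 · 734 · 98 · 527 · 449 · 121 ≡ 1 (mod 887).
Since the result is 1, base 11 gives no evidence that 887 is composite.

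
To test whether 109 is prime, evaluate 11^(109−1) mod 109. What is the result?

11^1 ≡ 11 (mod 109)
11^2 ≡ 11^2 = 121 ≡ 12 (mod 109)
11^4 ≡ 12^2 = 144 ≡ 35 (mod 109)
11^8 ≡ 35^2 = 1225 ≡ 26 (mod 109)
11^16 ≡ 26^2 = 676 ≡ 22 (mod 109)
11^32 ≡ 22^2 = 484 ≡ 48 (mod 109)
11^64 ≡ 48^2 = 2304 ≡ 15 (mod 109)
108 = 64 + 32 + 8 + 4 in binary powers of 2.
So 11^108 ≡ 15 · 48 · 26 · 35 ≡ 1 (mod 109).
Since the result is 1, base 11 gives no evidence that 109 is composite.

1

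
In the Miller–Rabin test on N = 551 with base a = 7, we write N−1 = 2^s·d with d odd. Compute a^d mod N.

49

551 − 1 = 550 = 2^1 · 275, so d = 275.
7^1 ≡ 7 (mod 551)
7^2 ≡ 7^2 = 49 ≡ 49 (mod 551)
7^4 ≡ 49^2 = 2401 ≡ 197 (mod 551)
7^8 ≡ 197^2 = 38809 ≡ 239 (mod 551)
7^16 ≡ 239^2 = 57121 ≡ 368 (mod 551)
7^32 ≡ 368^2 = 135424 ≡ 429 (mod 551)
7^64 ≡ 429^2 = 184041 ≡ 7 (mod 551)
7^128 ≡ 7^2 = 49 ≡ 49 (mod 551)
7^256 ≡ 49^2 = 2401 ≡ 197 (mod 551)
275 = 256 + 16 + 2 + 1 in binary powers of 2.
So 7^275 ≡ 197 · 368 · 49 · 7 ≡ 49 (mod 551).
Squaring chain: 49; never reaches −1, so base 7 is a Miller–Rabin witness that 551 is composite.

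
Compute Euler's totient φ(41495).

Factor: 41495 = 5 · 43 · 193.
φ(41495) = (5−1) · (43−1) · (193−1) = 4 · 42 · 192 = 32256.

32256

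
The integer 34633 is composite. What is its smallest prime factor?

34633 is odd.
Digit sum 19, not divisible by 3.
Ends in 3: not divisible by 5.
7: 34633 = 7·4947 + 4
11: 34633 = 11·3148 + 5
13: 34633 = 13·2664 + 1
17: 34633 = 17·2037 + 4
19: 34633 = 19·1822 + 15
23: 34633 = 23·1505 + 18
29: 34633 = 29·1194 + 7
31: 34633 = 31·1117 + 6
37: 34633 = 37·936 + 1
41: 34633 = 41·844 + 29
43: 34633 = 43·805 + 18
47: 34633 = 47·736 + 41
53: 34633 = 53·653 + 24
59: 34633 = 59·587

59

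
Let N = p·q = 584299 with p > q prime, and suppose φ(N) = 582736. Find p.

φ(n) = (p−1)(q−1) = n − (p+q) + 1, so p + q = 584299 − 582736 + 1 = 1564.
p and q are the roots of t² − 1564t + 584299 = 0.
Discriminant: 1564² − 4·584299 = 2446096 − 2337196 = 108900; √108900 = 330.
q = (1564 − 330)/2 = 617, p = (1564 + 330)/2 = 947.
Check: 617 · 947 = 584299.

947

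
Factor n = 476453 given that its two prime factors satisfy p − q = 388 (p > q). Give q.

523

Since p = q + 388, we have 476453 = q(q + 388), so q² + 388q − 476453 = 0.
Discriminant: 388² + 4·476453 = 150544 + 1905812 = 2056356; √2056356 = 1434.
q = (−388 + 1434)/2 = 523, and p = q + 388 = 911.
Check: 523 · 911 = 476453.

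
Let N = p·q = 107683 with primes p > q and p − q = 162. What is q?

257

Since p = q + 162, we have 107683 = q(q + 162), so q² + 162q − 107683 = 0.
Discriminant: 162² + 4·107683 = 26244 + 430732 = 456976; √456976 = 676.
q = (−162 + 676)/2 = 257, and p = q + 162 = 419.
Check: 257 · 419 = 107683.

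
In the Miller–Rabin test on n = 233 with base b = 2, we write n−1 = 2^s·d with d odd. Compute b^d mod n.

1

233 − 1 = 232 = 2^3 · 29, so d = 29.
2^1 ≡ 2 (mod 233)
2^2 ≡ 2^2 = 4 ≡ 4 (mod 233)
2^4 ≡ 4^2 = 16 ≡ 16 (mod 233)
2^8 ≡ 16^2 = 256 ≡ 23 (mod 233)
2^16 ≡ 23^2 = 529 ≡ 63 (mod 233)
29 = 16 + 8 + 4 + 1 in binary powers of 2.
So 2^29 ≡ 63 · 23 · 16 · 2 ≡ 1 (mod 233).
Since 2^d ≡ 1 (mod 233), base 2 does not prove 233 composite.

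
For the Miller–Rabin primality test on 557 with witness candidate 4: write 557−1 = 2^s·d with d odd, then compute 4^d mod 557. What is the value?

556

557 − 1 = 556 = 2^2 · 139, so d = 139.
4^1 ≡ 4 (mod 557)
4^2 ≡ 4^2 = 16 ≡ 16 (mod 557)
4^4 ≡ 16^2 = 256 ≡ 256 (mod 557)
4^8 ≡ 256^2 = 65536 ≡ 367 (mod 557)
4^16 ≡ 367^2 = 134689 ≡ 452 (mod 557)
4^32 ≡ 452^2 = 204304 ≡ 442 (mod 557)
4^64 ≡ 442^2 = 195364 ≡ 414 (mod 557)
4^128 ≡ 414^2 = 171396 ≡ 397 (mod 557)
139 = 128 + 8 + 2 + 1 in binary powers of 2.
So 4^139 ≡ 397 · 367 · 16 · 4 ≡ 556 (mod 557).
Since 4^d ≡ 556 (mod 557), base 4 does not prove 557 composite.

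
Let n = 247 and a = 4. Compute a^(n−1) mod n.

4^1 ≡ 4 (mod 247)
4^2 ≡ 4^2 = 16 ≡ 16 (mod 247)
4^4 ≡ 16^2 = 256 ≡ 9 (mod 247)
4^8 ≡ 9^2 = 81 ≡ 81 (mod 247)
4^16 ≡ 81^2 = 6561 ≡ 139 (mod 247)
4^32 ≡ 139^2 = 19321 ≡ 55 (mod 247)
4^64 ≡ 55^2 = 3025 ≡ 61 (mod 247)
4^128 ≡ 61^2 = 3721 ≡ 16 (mod 247)
246 = 128 + 64 + 32 + 16 + 4 + 2 in binary powers of 2.
So 4^246 ≡ 16 · 61 · 55 · 139 · 9 · 16 ≡ 235 (mod 247).
Since 235 ≠ 1, base 4 is a Fermat witness: 247 is composite.

235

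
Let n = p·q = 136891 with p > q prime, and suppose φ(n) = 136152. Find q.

367

φ(n) = (p−1)(q−1) = n − (p+q) + 1, so p + q = 136891 − 136152 + 1 = 740.
p and q are the roots of t² − 740t + 136891 = 0.
Discriminant: 740² − 4·136891 = 547600 − 547564 = 36; √36 = 6.
q = (740 − 6)/2 = 367, p = (740 + 6)/2 = 373.
Check: 367 · 373 = 136891.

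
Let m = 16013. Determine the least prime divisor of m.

16013 is odd.
Digit sum 11, not divisible by 3.
Ends in 3: not divisible by 5.
7: 16013 = 7·2287 + 4
11: 16013 = 11·1455 + 8
13: 16013 = 13·1231 + 10
17: 16013 = 17·941 + 16
19: 16013 = 19·842 + 15
23: 16013 = 23·696 + 5
29: 16013 = 29·552 + 5
31: 16013 = 31·516 + 17
37: 16013 = 37·432 + 29
41: 16013 = 41·390 + 23
43: 16013 = 43·372 + 17
47: 16013 = 47·340 + 33
53: 16013 = 53·302 + 7
59: 16013 = 59·271 + 24
61: 16013 = 61·262 + 31
67: 16013 = 67·239

67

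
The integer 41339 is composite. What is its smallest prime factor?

67

41339 is odd.
Digit sum 20, not divisible by 3.
Ends in 9: not divisible by 5.
7: 41339 = 7·5905 + 4
11: 41339 = 11·3758 + 1
13: 41339 = 13·3179 + 12
17: 41339 = 17·2431 + 12
19: 41339 = 19·2175 + 14
23: 41339 = 23·1797 + 8
29: 41339 = 29·1425 + 14
31: 41339 = 31·1333 + 16
37: 41339 = 37·1117 + 10
41: 41339 = 41·1008 + 11
43: 41339 = 43·961 + 16
47: 41339 = 47·879 + 26
53: 41339 = 53·779 + 52
59: 41339 = 59·700 + 39
61: 41339 = 61·677 + 42
67: 41339 = 67·617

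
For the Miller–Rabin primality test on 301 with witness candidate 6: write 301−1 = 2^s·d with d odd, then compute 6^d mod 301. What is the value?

216

301 − 1 = 300 = 2^2 · 75, so d = 75.
6^1 ≡ 6 (mod 301)
6^2 ≡ 6^2 = 36 ≡ 36 (mod 301)
6^4 ≡ 36^2 = 1296 ≡ 92 (mod 301)
6^8 ≡ 92^2 = 8464 ≡ 36 (mod 301)
6^16 ≡ 36^2 = 1296 ≡ 92 (mod 301)
6^32 ≡ 92^2 = 8464 ≡ 36 (mod 301)
6^64 ≡ 36^2 = 1296 ≡ 92 (mod 301)
75 = 64 + 8 + 2 + 1 in binary powers of 2.
So 6^75 ≡ 92 · 36 · 36 · 6 ≡ 216 (mod 301).
Squaring chain: 216 → 1; never reaches −1, so base 6 is a Miller–Rabin witness that 301 is composite.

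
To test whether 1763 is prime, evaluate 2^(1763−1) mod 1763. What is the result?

742

2^1 ≡ 2 (mod 1763)
2^2 ≡ 2^2 = 4 ≡ 4 (mod 1763)
2^4 ≡ 4^2 = 16 ≡ 16 (mod 1763)
2^8 ≡ 16^2 = 256 ≡ 256 (mod 1763)
2^16 ≡ 256^2 = 65536 ≡ 305 (mod 1763)
2^32 ≡ 305^2 = 93025 ≡ 1349 (mod 1763)
2^64 ≡ 1349^2 = 1819801 ≡ 385 (mod 1763)
2^128 ≡ 385^2 = 148225 ≡ 133 (mod 1763)
2^256 ≡ 133^2 = 17689 ≡ 59 (mod 1763)
2^512 ≡ 59^2 = 3481 ≡ 1718 (mod 1763)
2^1024 ≡ 1718^2 = 2951524 ≡ 262 (mod 1763)
1762 = 1024 + 512 + 128 + 64 + 32 + 2 in binary powers of 2.
So 2^1762 ≡ 262 · 1718 · 133 · 385 · 1349 · 4 ≡ 742 (mod 1763).
Since 742 ≠ 1, base 2 is a Fermat witness: 1763 is composite.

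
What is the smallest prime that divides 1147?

1147 is odd.
Digit sum 13, not divisible by 3.
Ends in 7: not divisible by 5.
7: 1147 = 7·163 + 6
11: 1147 = 11·104 + 3
13: 1147 = 13·88 + 3
17: 1147 = 17·67 + 8
19: 1147 = 19·60 + 7
23: 1147 = 23·49 + 20
29: 1147 = 29·39 + 16
31: 1147 = 31·37

31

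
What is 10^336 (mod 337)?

1

10^1 ≡ 10 (mod 337)
10^2 ≡ 10^2 = 100 ≡ 100 (mod 337)
10^4 ≡ 100^2 = 10000 ≡ 227 (mod 337)
10^8 ≡ 227^2 = 51529 ≡ 305 (mod 337)
10^16 ≡ 305^2 = 93025 ≡ 13 (mod 337)
10^32 ≡ 13^2 = 169 ≡ 169 (mod 337)
10^64 ≡ 169^2 = 28561 ≡ 253 (mod 337)
10^128 ≡ 253^2 = 64009 ≡ 316 (mod 337)
10^256 ≡ 316^2 = 99856 ≡ 104 (mod 337)
336 = 256 + 64 + 16 in binary powers of 2.
So 10^336 ≡ 104 · 253 · 13 ≡ 1 (mod 337).
Since the result is 1, base 10 gives no evidence that 337 is composite.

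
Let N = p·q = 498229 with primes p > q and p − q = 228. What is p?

Since p = q + 228, we have 498229 = q(q + 228), so q² + 228q − 498229 = 0.
Discriminant: 228² + 4·498229 = 51984 + 1992916 = 2044900; √2044900 = 1430.
q = (−228 + 1430)/2 = 601, and p = q + 228 = 829.
Check: 601 · 829 = 498229.

829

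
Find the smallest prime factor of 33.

3

33 is odd.
Digit sum 6, divisible by 3.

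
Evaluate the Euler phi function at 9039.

5720

Factor: 9039 = 3 · 23 · 131.
φ(9039) = (3−1) · (23−1) · (131−1) = 2 · 22 · 130 = 5720.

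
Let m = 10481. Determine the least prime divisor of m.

47

10481 is odd.
Digit sum 14, not divisible by 3.
Ends in 1: not divisible by 5.
7: 10481 = 7·1497 + 2
11: 10481 = 11·952 + 9
13: 10481 = 13·806 + 3
17: 10481 = 17·616 + 9
19: 10481 = 19·551 + 12
23: 10481 = 23·455 + 16
29: 10481 = 29·361 + 12
31: 10481 = 31·338 + 3
37: 10481 = 37·283 + 10
41: 10481 = 41·255 + 26
43: 10481 = 43·243 + 32
47: 10481 = 47·223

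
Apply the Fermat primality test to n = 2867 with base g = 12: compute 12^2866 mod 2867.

683

12^1 ≡ 12 (mod 2867)
12^2 ≡ 12^2 = 144 ≡ 144 (mod 2867)
12^4 ≡ 144^2 = 20736 ≡ 667 (mod 2867)
12^8 ≡ 667^2 = 444889 ≡ 504 (mod 2867)
12^16 ≡ 504^2 = 254016 ≡ 1720 (mod 2867)
12^32 ≡ 1720^2 = 2958400 ≡ 2523 (mod 2867)
12^64 ≡ 2523^2 = 6365529 ≡ 789 (mod 2867)
12^128 ≡ 789^2 = 622521 ≡ 382 (mod 2867)
12^256 ≡ 382^2 = 145924 ≡ 2574 (mod 2867)
12^512 ≡ 2574^2 = 6625476 ≡ 2706 (mod 2867)
12^1024 ≡ 2706^2 = 7322436 ≡ 118 (mod 2867)
12^2048 ≡ 118^2 = 13924 ≡ 2456 (mod 2867)
2866 = 2048 + 512 + 256 + 32 + 16 + 2 in binary powers of 2.
So 12^2866 ≡ 2456 · 2706 · 2574 · 2523 · 1720 · 144 ≡ 683 (mod 2867).
Since 683 ≠ 1, base 12 is a Fermat witness: 2867 is composite.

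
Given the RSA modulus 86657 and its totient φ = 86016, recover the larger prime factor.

φ(n) = (p−1)(q−1) = n − (p+q) + 1, so p + q = 86657 − 86016 + 1 = 642.
p and q are the roots of t² − 642t + 86657 = 0.
Discriminant: 642² − 4·86657 = 412164 − 346628 = 65536; √65536 = 256.
q = (642 − 256)/2 = 193, p = (642 + 256)/2 = 449.
Check: 193 · 449 = 86657.

449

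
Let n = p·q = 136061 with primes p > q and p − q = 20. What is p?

379

Since p = q + 20, we have 136061 = q(q + 20), so q² + 20q − 136061 = 0.
Discriminant: 20² + 4·136061 = 400 + 544244 = 544644; √544644 = 738.
q = (−20 + 738)/2 = 359, and p = q + 20 = 379.
Check: 359 · 379 = 136061.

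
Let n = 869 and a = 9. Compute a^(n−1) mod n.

190

9^1 ≡ 9 (mod 869)
9^2 ≡ 9^2 = 81 ≡ 81 (mod 869)
9^4 ≡ 81^2 = 6561 ≡ 478 (mod 869)
9^8 ≡ 478^2 = 228484 ≡ 806 (mod 869)
9^16 ≡ 806^2 = 649636 ≡ 493 (mod 869)
9^32 ≡ 493^2 = 243049 ≡ 598 (mod 869)
9^64 ≡ 598^2 = 357604 ≡ 445 (mod 869)
9^128 ≡ 445^2 = 198025 ≡ 762 (mod 869)
9^256 ≡ 762^2 = 580644 ≡ 152 (mod 869)
9^512 ≡ 152^2 = 23104 ≡ 510 (mod 869)
868 = 512 + 256 + 64 + 32 + 4 in binary powers of 2.
So 9^868 ≡ 510 · 152 · 445 · 598 · 478 ≡ 190 (mod 869).
Since 190 ≠ 1, base 9 is a Fermat witness: 869 is composite.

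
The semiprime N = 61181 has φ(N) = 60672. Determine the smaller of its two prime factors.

φ(n) = (p−1)(q−1) = n − (p+q) + 1, so p + q = 61181 − 60672 + 1 = 510.
p and q are the roots of t² − 510t + 61181 = 0.
Discriminant: 510² − 4·61181 = 260100 − 244724 = 15376; √15376 = 124.
q = (510 − 124)/2 = 193, p = (510 + 124)/2 = 317.
Check: 193 · 317 = 61181.

193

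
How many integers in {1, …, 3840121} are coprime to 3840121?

Factor: 3840121 = 101 · 193 · 197.
φ(3840121) = (101−1) · (193−1) · (197−1) = 100 · 192 · 196 = 3763200.

3763200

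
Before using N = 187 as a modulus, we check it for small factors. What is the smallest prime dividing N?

11

187 is odd.
Digit sum 16, not divisible by 3.
Ends in 7: not divisible by 5.
7: 187 = 7·26 + 5
11: 187 = 11·17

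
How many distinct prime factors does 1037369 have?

1037369 = 23^2 · 1961
1961 = 37 · 53
1037369 = 23^2 · 37 · 53, which has 3 distinct prime factors.

3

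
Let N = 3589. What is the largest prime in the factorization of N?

97

3589 = 37 · 97
97 is prime.
So 3589 = 37 · 97; the largest prime factor is 97.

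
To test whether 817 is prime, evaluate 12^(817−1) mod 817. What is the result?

12^1 ≡ 12 (mod 817)
12^2 ≡ 12^2 = 144 ≡ 144 (mod 817)
12^4 ≡ 144^2 = 20736 ≡ 311 (mod 817)
12^8 ≡ 311^2 = 96721 ≡ 315 (mod 817)
12^16 ≡ 315^2 = 99225 ≡ 368 (mod 817)
12^32 ≡ 368^2 = 135424 ≡ 619 (mod 817)
12^64 ≡ 619^2 = 383161 ≡ 805 (mod 817)
12^128 ≡ 805^2 = 648025 ≡ 144 (mod 817)
12^256 ≡ 144^2 = 20736 ≡ 311 (mod 817)
12^512 ≡ 311^2 = 96721 ≡ 315 (mod 817)
816 = 512 + 256 + 32 + 16 in binary powers of 2.
So 12^816 ≡ 315 · 311 · 619 · 368 ≡ 704 (mod 817).
Since 704 ≠ 1, base 12 is a Fermat witness: 817 is composite.

704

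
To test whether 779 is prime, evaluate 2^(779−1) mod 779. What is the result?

605

2^1 ≡ 2 (mod 779)
2^2 ≡ 2^2 = 4 ≡ 4 (mod 779)
2^4 ≡ 4^2 = 16 ≡ 16 (mod 779)
2^8 ≡ 16^2 = 256 ≡ 256 (mod 779)
2^16 ≡ 256^2 = 65536 ≡ 100 (mod 779)
2^32 ≡ 100^2 = 10000 ≡ 652 (mod 779)
2^64 ≡ 652^2 = 425104 ≡ 549 (mod 779)
2^128 ≡ 549^2 = 301401 ≡ 707 (mod 779)
2^256 ≡ 707^2 = 499849 ≡ 510 (mod 779)
2^512 ≡ 510^2 = 260100 ≡ 693 (mod 779)
778 = 512 + 256 + 8 + 2 in binary powers of 2.
So 2^778 ≡ 693 · 510 · 256 · 4 ≡ 605 (mod 779).
Since 605 ≠ 1, base 2 is a Fermat witness: 779 is composite.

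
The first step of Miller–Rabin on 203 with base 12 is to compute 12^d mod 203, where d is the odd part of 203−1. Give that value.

203 − 1 = 202 = 2^1 · 101, so d = 101.
12^1 ≡ 12 (mod 203)
12^2 ≡ 12^2 = 144 ≡ 144 (mod 203)
12^4 ≡ 144^2 = 20736 ≡ 30 (mod 203)
12^8 ≡ 30^2 = 900 ≡ 88 (mod 203)
12^16 ≡ 88^2 = 7744 ≡ 30 (mod 203)
12^32 ≡ 30^2 = 900 ≡ 88 (mod 203)
12^64 ≡ 88^2 = 7744 ≡ 30 (mod 203)
101 = 64 + 32 + 4 + 1 in binary powers of 2.
So 12^101 ≡ 30 · 88 · 30 · 12 ≡ 157 (mod 203).
Squaring chain: 157; never reaches −1, so base 12 is a Miller–Rabin witness that 203 is composite.

157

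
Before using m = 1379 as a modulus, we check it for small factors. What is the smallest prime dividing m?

1379 is odd.
Digit sum 20, not divisible by 3.
Ends in 9: not divisible by 5.
7: 1379 = 7·197

7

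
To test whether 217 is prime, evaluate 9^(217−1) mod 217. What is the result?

8

9^1 ≡ 9 (mod 217)
9^2 ≡ 9^2 = 81 ≡ 81 (mod 217)
9^4 ≡ 81^2 = 6561 ≡ 51 (mod 217)
9^8 ≡ 51^2 = 2601 ≡ 214 (mod 217)
9^16 ≡ 214^2 = 45796 ≡ 9 (mod 217)
9^32 ≡ 9^2 = 81 ≡ 81 (mod 217)
9^64 ≡ 81^2 = 6561 ≡ 51 (mod 217)
9^128 ≡ 51^2 = 2601 ≡ 214 (mod 217)
216 = 128 + 64 + 16 + 8 in binary powers of 2.
So 9^216 ≡ 214 · 51 · 9 · 214 ≡ 8 (mod 217).
Since 8 ≠ 1, base 9 is a Fermat witness: 217 is composite.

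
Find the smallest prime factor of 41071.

67

41071 is odd.
Digit sum 13, not divisible by 3.
Ends in 1: not divisible by 5.
7: 41071 = 7·5867 + 2
11: 41071 = 11·3733 + 8
13: 41071 = 13·3159 + 4
17: 41071 = 17·2415 + 16
19: 41071 = 19·2161 + 12
23: 41071 = 23·1785 + 16
29: 41071 = 29·1416 + 7
31: 41071 = 31·1324 + 27
37: 41071 = 37·1110 + 1
41: 41071 = 41·1001 + 30
43: 41071 = 43·955 + 6
47: 41071 = 47·873 + 40
53: 41071 = 53·774 + 49
59: 41071 = 59·696 + 7
61: 41071 = 61·673 + 18
67: 41071 = 67·613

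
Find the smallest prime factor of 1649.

1649 is odd.
Digit sum 20, not divisible by 3.
Ends in 9: not divisible by 5.
7: 1649 = 7·235 + 4
11: 1649 = 11·149 + 10
13: 1649 = 13·126 + 11
17: 1649 = 17·97

17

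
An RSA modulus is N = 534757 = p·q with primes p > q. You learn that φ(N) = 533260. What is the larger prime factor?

911

φ(n) = (p−1)(q−1) = n − (p+q) + 1, so p + q = 534757 − 533260 + 1 = 1498.
p and q are the roots of t² − 1498t + 534757 = 0.
Discriminant: 1498² − 4·534757 = 2244004 − 2139028 = 104976; √104976 = 324.
q = (1498 − 324)/2 = 587, p = (1498 + 324)/2 = 911.
Check: 587 · 911 = 534757.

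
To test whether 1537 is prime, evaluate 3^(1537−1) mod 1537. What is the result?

256

3^1 ≡ 3 (mod 1537)
3^2 ≡ 3^2 = 9 ≡ 9 (mod 1537)
3^4 ≡ 9^2 = 81 ≡ 81 (mod 1537)
3^8 ≡ 81^2 = 6561 ≡ 413 (mod 1537)
3^16 ≡ 413^2 = 170569 ≡ 1499 (mod 1537)
3^32 ≡ 1499^2 = 2247001 ≡ 1444 (mod 1537)
3^64 ≡ 1444^2 = 2085136 ≡ 964 (mod 1537)
3^128 ≡ 964^2 = 929296 ≡ 948 (mod 1537)
3^256 ≡ 948^2 = 898704 ≡ 1096 (mod 1537)
3^512 ≡ 1096^2 = 1201216 ≡ 819 (mod 1537)
3^1024 ≡ 819^2 = 670761 ≡ 629 (mod 1537)
1536 = 1024 + 512 in binary powers of 2.
So 3^1536 ≡ 629 · 819 ≡ 256 (mod 1537).
Since 256 ≠ 1, base 3 is a Fermat witness: 1537 is composite.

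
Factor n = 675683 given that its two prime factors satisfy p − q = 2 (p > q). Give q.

821

Since p = q + 2, we have 675683 = q(q + 2), so q² + 2q − 675683 = 0.
Discriminant: 2² + 4·675683 = 4 + 2702732 = 2702736; √2702736 = 1644.
q = (−2 + 1644)/2 = 821, and p = q + 2 = 823.
Check: 821 · 823 = 675683.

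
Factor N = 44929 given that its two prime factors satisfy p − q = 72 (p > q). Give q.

179

Since p = q + 72, we have 44929 = q(q + 72), so q² + 72q − 44929 = 0.
Discriminant: 72² + 4·44929 = 5184 + 179716 = 184900; √184900 = 430.
q = (−72 + 430)/2 = 179, and p = q + 72 = 251.
Check: 179 · 251 = 44929.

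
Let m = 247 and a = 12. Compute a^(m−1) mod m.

12^1 ≡ 12 (mod 247)
12^2 ≡ 12^2 = 144 ≡ 144 (mod 247)
12^4 ≡ 144^2 = 20736 ≡ 235 (mod 247)
12^8 ≡ 235^2 = 55225 ≡ 144 (mod 247)
12^16 ≡ 144^2 = 20736 ≡ 235 (mod 247)
12^32 ≡ 235^2 = 55225 ≡ 144 (mod 247)
12^64 ≡ 144^2 = 20736 ≡ 235 (mod 247)
12^128 ≡ 235^2 = 55225 ≡ 144 (mod 247)
246 = 128 + 64 + 32 + 16 + 4 + 2 in binary powers of 2.
So 12^246 ≡ 144 · 235 · 144 · 235 · 235 · 144 ≡ 1 (mod 247).
Since the result is 1, base 12 gives no evidence that 247 is composite.

1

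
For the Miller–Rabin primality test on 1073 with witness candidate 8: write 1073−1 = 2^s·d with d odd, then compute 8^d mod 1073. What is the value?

177

1073 − 1 = 1072 = 2^4 · 67, so d = 67.
8^1 ≡ 8 (mod 1073)
8^2 ≡ 8^2 = 64 ≡ 64 (mod 1073)
8^4 ≡ 64^2 = 4096 ≡ 877 (mod 1073)
8^8 ≡ 877^2 = 769129 ≡ 861 (mod 1073)
8^16 ≡ 861^2 = 741321 ≡ 951 (mod 1073)
8^32 ≡ 951^2 = 904401 ≡ 935 (mod 1073)
8^64 ≡ 935^2 = 874225 ≡ 803 (mod 1073)
67 = 64 + 2 + 1 in binary powers of 2.
So 8^67 ≡ 803 · 64 · 8 ≡ 177 (mod 1073).
Squaring chain: 177 → 212 → 951 → 935; never reaches −1, so base 8 is a Miller–Rabin witness that 1073 is composite.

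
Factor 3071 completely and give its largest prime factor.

83

3071 = 37 · 83
83 is prime.
So 3071 = 37 · 83; the largest prime factor is 83.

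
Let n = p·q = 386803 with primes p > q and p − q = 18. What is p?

Since p = q + 18, we have 386803 = q(q + 18), so q² + 18q − 386803 = 0.
Discriminant: 18² + 4·386803 = 324 + 1547212 = 1547536; √1547536 = 1244.
q = (−18 + 1244)/2 = 613, and p = q + 18 = 631.
Check: 613 · 631 = 386803.

631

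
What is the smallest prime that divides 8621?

37

8621 is odd.
Digit sum 17, not divisible by 3.
Ends in 1: not divisible by 5.
7: 8621 = 7·1231 + 4
11: 8621 = 11·783 + 8
13: 8621 = 13·663 + 2
17: 8621 = 17·507 + 2
19: 8621 = 19·453 + 14
23: 8621 = 23·374 + 19
29: 8621 = 29·297 + 8
31: 8621 = 31·278 + 3
37: 8621 = 37·233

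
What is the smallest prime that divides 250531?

29

250531 is odd.
Digit sum 16, not divisible by 3.
Ends in 1: not divisible by 5.
7: 250531 = 7·35790 + 1
11: 250531 = 11·22775 + 6
13: 250531 = 13·19271 + 8
17: 250531 = 17·14737 + 2
19: 250531 = 19·13185 + 16
23: 250531 = 23·10892 + 15
29: 250531 = 29·8639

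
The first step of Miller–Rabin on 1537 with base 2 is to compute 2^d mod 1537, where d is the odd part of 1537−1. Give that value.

8

1537 − 1 = 1536 = 2^9 · 3, so d = 3.
2^1 ≡ 2 (mod 1537)
2^2 ≡ 2^2 = 4 ≡ 4 (mod 1537)
3 = 2 + 1 in binary powers of 2.
So 2^3 ≡ 4 · 2 ≡ 8 (mod 1537).
Squaring chain: 8 → 64 → 1022 → 861 → 487 → 471 → 513 → 342 → 152; never reaches −1, so base 2 is a Miller–Rabin witness that 1537 is composite.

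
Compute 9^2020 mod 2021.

1358

9^1 ≡ 9 (mod 2021)
9^2 ≡ 9^2 = 81 ≡ 81 (mod 2021)
9^4 ≡ 81^2 = 6561 ≡ 498 (mod 2021)
9^8 ≡ 498^2 = 248004 ≡ 1442 (mod 2021)
9^16 ≡ 1442^2 = 2079364 ≡ 1776 (mod 2021)
9^32 ≡ 1776^2 = 3154176 ≡ 1416 (mod 2021)
9^64 ≡ 1416^2 = 2005056 ≡ 224 (mod 2021)
9^128 ≡ 224^2 = 50176 ≡ 1672 (mod 2021)
9^256 ≡ 1672^2 = 2795584 ≡ 541 (mod 2021)
9^512 ≡ 541^2 = 292681 ≡ 1657 (mod 2021)
9^1024 ≡ 1657^2 = 2745649 ≡ 1131 (mod 2021)
2020 = 1024 + 512 + 256 + 128 + 64 + 32 + 4 in binary powers of 2.
So 9^2020 ≡ 1131 · 1657 · 541 · 1672 · 224 · 1416 · 498 ≡ 1358 (mod 2021).
Since 1358 ≠ 1, base 9 is a Fermat witness: 2021 is composite.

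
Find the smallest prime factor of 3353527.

43

3353527 is odd.
Digit sum 28, not divisible by 3.
Ends in 7: not divisible by 5.
7: 3353527 = 7·479075 + 2
11: 3353527 = 11·304866 + 1
13: 3353527 = 13·257963 + 8
17: 3353527 = 17·197266 + 5
19: 3353527 = 19·176501 + 8
23: 3353527 = 23·145805 + 12
29: 3353527 = 29·115638 + 25
31: 3353527 = 31·108178 + 9
37: 3353527 = 37·90635 + 32
41: 3353527 = 41·81793 + 14
43: 3353527 = 43·77989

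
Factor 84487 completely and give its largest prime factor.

97

84487 = 13 · 6499
6499 = 67 · 97
97 is prime.
So 84487 = 13 · 67 · 97; the largest prime factor is 97.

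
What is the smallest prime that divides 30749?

30749 is odd.
Digit sum 23, not divisible by 3.
Ends in 9: not divisible by 5.
7: 30749 = 7·4392 + 5
11: 30749 = 11·2795 + 4
13: 30749 = 13·2365 + 4
17: 30749 = 17·1808 + 13
19: 30749 = 19·1618 + 7
23: 30749 = 23·1336 + 21
29: 30749 = 29·1060 + 9
31: 30749 = 31·991 + 28
37: 30749 = 37·831 + 2
41: 30749 = 41·749 + 40
43: 30749 = 43·715 + 4
47: 30749 = 47·654 + 11
53: 30749 = 53·580 + 9
59: 30749 = 59·521 + 10
61: 30749 = 61·504 + 5
67: 30749 = 67·458 + 63
71: 30749 = 71·433 + 6
73: 30749 = 73·421 + 16
79: 30749 = 79·389 + 18
83: 30749 = 83·370 + 39
89: 30749 = 89·345 + 44
97: 30749 = 97·317

97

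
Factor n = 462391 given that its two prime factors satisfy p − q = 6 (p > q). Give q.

Since p = q + 6, we have 462391 = q(q + 6), so q² + 6q − 462391 = 0.
Discriminant: 6² + 4·462391 = 36 + 1849564 = 1849600; √1849600 = 1360.
q = (−6 + 1360)/2 = 677, and p = q + 6 = 683.
Check: 677 · 683 = 462391.

677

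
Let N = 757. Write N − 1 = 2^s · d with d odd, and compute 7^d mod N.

757 − 1 = 756 = 2^2 · 189, so d = 189.
7^1 ≡ 7 (mod 757)
7^2 ≡ 7^2 = 49 ≡ 49 (mod 757)
7^4 ≡ 49^2 = 2401 ≡ 130 (mod 757)
7^8 ≡ 130^2 = 16900 ≡ 246 (mod 757)
7^16 ≡ 246^2 = 60516 ≡ 713 (mod 757)
7^32 ≡ 713^2 = 508369 ≡ 422 (mod 757)
7^64 ≡ 422^2 = 178084 ≡ 189 (mod 757)
7^128 ≡ 189^2 = 35721 ≡ 142 (mod 757)
189 = 128 + 32 + 16 + 8 + 4 + 1 in binary powers of 2.
So 7^189 ≡ 142 · 422 · 713 · 246 · 130 · 7 ≡ 1 (mod 757).
Since 7^d ≡ 1 (mod 757), base 7 does not prove 757 composite.

1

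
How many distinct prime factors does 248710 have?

6

248710 = 2 · 124355
124355 = 5 · 24871
24871 = 7 · 3553
3553 = 11 · 323
323 = 17 · 19
248710 = 2 · 5 · 7 · 11 · 17 · 19, which has 6 distinct prime factors.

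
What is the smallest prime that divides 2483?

13

2483 is odd.
Digit sum 17, not divisible by 3.
Ends in 3: not divisible by 5.
7: 2483 = 7·354 + 5
11: 2483 = 11·225 + 8
13: 2483 = 13·191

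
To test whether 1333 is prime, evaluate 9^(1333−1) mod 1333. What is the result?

250

9^1 ≡ 9 (mod 1333)
9^2 ≡ 9^2 = 81 ≡ 81 (mod 1333)
9^4 ≡ 81^2 = 6561 ≡ 1229 (mod 1333)
9^8 ≡ 1229^2 = 1510441 ≡ 152 (mod 1333)
9^16 ≡ 152^2 = 23104 ≡ 443 (mod 1333)
9^32 ≡ 443^2 = 196249 ≡ 298 (mod 1333)
9^64 ≡ 298^2 = 88804 ≡ 826 (mod 1333)
9^128 ≡ 826^2 = 682276 ≡ 1113 (mod 1333)
9^256 ≡ 1113^2 = 1238769 ≡ 412 (mod 1333)
9^512 ≡ 412^2 = 169744 ≡ 453 (mod 1333)
9^1024 ≡ 453^2 = 205209 ≡ 1260 (mod 1333)
1332 = 1024 + 256 + 32 + 16 + 4 in binary powers of 2.
So 9^1332 ≡ 1260 · 412 · 298 · 443 · 1229 ≡ 250 (mod 1333).
Since 250 ≠ 1, base 9 is a Fermat witness: 1333 is composite.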